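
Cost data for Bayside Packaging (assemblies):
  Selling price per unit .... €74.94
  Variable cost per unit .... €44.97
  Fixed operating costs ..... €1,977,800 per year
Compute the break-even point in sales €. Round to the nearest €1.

€4,945,490

CM per unit = €74.94 − €44.97 = €29.97; CM ratio = €29.97 / €74.94 = 0.3999.
Break-even sales = FC ÷ CM ratio = €1,977,800 × €74.94 / €29.97 = €4,945,490.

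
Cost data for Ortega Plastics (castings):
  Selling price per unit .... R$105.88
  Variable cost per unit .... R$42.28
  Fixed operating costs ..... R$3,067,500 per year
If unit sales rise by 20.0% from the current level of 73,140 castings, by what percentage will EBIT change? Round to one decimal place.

Total contribution margin = 73,140 × R$63.60 = R$4,651,704.00.
EBIT = R$4,651,704.00 − R$3,067,500 = R$1,584,204.00.
DOL = contribution ÷ EBIT = R$4,651,704.00 ÷ R$1,584,204.00 = 2.9363.
So EBIT moves 2.9363 × (+20.0%) = +58.7%.

+58.7%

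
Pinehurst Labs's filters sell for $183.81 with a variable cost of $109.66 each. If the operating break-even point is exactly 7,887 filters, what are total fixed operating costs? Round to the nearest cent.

$584,821.05

Unit CM = price − variable cost = $183.81 − $109.66 = $74.15.
Fixed costs = break-even units × CM = 7,887 × $74.15 = $584,821.05.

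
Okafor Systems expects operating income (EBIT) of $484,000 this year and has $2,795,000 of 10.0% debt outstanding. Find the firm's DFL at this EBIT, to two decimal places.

2.37

Annual interest charges come to $279,500.00.
DFL = EBIT ÷ (EBIT − I) = $484,000 ÷ ($484,000 − $279,500.00) = $484,000 ÷ $204,500.00 = 2.3667.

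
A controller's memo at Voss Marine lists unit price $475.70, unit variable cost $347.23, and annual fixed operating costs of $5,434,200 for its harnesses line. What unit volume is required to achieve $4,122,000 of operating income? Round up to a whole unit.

Unit CM = price − variable cost = $475.70 − $347.23 = $128.47.
Need Q such that Q × $128.47 − $5,434,200 = $4,122,000, i.e. Q = $9,556,200 / $128.47 = 74,384.68 → 74,385.

74,385 harnesses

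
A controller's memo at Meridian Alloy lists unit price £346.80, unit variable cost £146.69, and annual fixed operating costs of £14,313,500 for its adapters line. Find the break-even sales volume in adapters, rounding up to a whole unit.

71,529 adapters

Unit CM = price − variable cost = £346.80 − £146.69 = £200.11.
Units to break even: £14,313,500 ÷ £200.11 = 71,528.16, rounded up to 71,529.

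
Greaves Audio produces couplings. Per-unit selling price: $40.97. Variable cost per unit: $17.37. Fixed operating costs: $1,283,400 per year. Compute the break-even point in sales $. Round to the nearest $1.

Contribution margin per unit = $40.97 − $17.37 = $23.60, a CM ratio of $23.60 ÷ $40.97 = 0.5760.
Break-even sales = FC ÷ CM ratio = $1,283,400 × $40.97 / $23.60 = $2,228,004.

$2,228,004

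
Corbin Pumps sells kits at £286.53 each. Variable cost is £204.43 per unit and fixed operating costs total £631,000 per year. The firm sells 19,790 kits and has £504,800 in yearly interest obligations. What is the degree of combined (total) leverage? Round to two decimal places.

3.32

Total contribution margin = 19,790 × £82.10 = £1,624,759.00.
Operating income = contribution − fixed costs = £1,624,759.00 − £631,000 = £993,759.00. Interest = £504,800.00, so EBIT − I = £488,959.00.
DCL = contribution ÷ (EBIT − I) = £1,624,759.00 ÷ £488,959.00 = 3.3229.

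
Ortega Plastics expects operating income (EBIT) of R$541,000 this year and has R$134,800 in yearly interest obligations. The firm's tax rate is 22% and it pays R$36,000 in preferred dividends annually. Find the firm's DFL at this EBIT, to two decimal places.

Annual interest charges come to R$134,800.00.
Preferred dividends grossed up pre-tax: R$36,000 / (1 − 0.22) = R$46,153.85.
DFL = EBIT ÷ [EBIT − I − D_p/(1−t)] = R$541,000 ÷ [R$541,000 − R$134,800.00 − R$46,153.85] = R$541,000 ÷ R$360,046.15 = 1.5026.

1.50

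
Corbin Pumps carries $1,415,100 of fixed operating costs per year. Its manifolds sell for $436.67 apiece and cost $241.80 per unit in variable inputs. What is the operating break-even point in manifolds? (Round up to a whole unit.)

Unit CM = price − variable cost = $436.67 − $241.80 = $194.87.
Break-even volume = fixed costs ÷ CM per unit = $1,415,100 ÷ $194.87 = 7,261.76, so 7,262 manifolds.

7,262 manifolds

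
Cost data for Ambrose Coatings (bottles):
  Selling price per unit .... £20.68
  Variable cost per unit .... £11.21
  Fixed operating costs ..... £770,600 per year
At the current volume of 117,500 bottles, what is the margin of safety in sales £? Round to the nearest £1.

Unit CM = price − variable cost = £20.68 − £11.21 = £9.47. Break-even units = £770,600 ÷ £9.47 = 81,372.76; break-even revenue = 81,372.76 × £20.68 = £1,682,788.60.
Actual sales revenue = 117,500 × £20.68 = £2,429,900.00.
Margin of safety = £2,429,900.00 − £1,682,788.60 = £747,111.

£747,111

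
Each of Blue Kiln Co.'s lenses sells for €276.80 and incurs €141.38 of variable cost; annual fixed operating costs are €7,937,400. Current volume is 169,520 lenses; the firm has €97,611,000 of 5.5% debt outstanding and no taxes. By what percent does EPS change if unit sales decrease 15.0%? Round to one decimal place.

-35.7%

Total contribution margin = 169,520 × €135.42 = €22,956,398.40.
EBIT = €22,956,398.40 − €7,937,400 = €15,018,998.40.
After interest of €5,368,605.00, pre-tax earnings = €9,650,393.40.
Degree of combined leverage = contribution ÷ (EBIT − I) = €22,956,398.40 ÷ €9,650,393.40 = 2.3788.
%ΔEPS = DCL × %ΔSales = 2.3788 × -15.0% = -35.7%.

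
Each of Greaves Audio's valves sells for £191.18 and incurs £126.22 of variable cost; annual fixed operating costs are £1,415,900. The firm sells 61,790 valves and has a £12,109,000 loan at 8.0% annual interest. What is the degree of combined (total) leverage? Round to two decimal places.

2.46

At 61,790 units, contribution = 61,790 × £64.96 = £4,013,878.40.
Operating income = contribution − fixed costs = £4,013,878.40 − £1,415,900 = £2,597,978.40. Interest = £968,720.00.
DOL = £4,013,878.40 ÷ £2,597,978.40 = 1.5450; DFL = £2,597,978.40 ÷ £1,629,258.40 = 1.5946.
Combined leverage = 1.5450 × 1.5946 = 2.4637.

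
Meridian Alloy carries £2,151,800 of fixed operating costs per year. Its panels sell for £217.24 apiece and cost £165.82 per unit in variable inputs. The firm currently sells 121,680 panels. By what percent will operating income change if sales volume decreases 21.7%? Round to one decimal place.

-33.1%

Contribution at this volume is 121,680 × £51.42 = £6,256,785.60.
Operating income = contribution − fixed costs = £6,256,785.60 − £2,151,800 = £4,104,985.60.
DOL = contribution ÷ EBIT = £6,256,785.60 ÷ £4,104,985.60 = 1.5242.
So EBIT moves 1.5242 × (-21.7%) = -33.1%.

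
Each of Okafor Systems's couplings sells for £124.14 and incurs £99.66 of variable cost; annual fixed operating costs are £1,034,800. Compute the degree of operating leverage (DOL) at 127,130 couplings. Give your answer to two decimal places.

1.50

At 127,130 units, contribution = 127,130 × £24.48 = £3,112,142.40.
Subtracting fixed costs: EBIT = £3,112,142.40 − £1,034,800 = £2,077,342.40.
So DOL = total CM / EBIT = £3,112,142.40 / £2,077,342.40 = 1.4981.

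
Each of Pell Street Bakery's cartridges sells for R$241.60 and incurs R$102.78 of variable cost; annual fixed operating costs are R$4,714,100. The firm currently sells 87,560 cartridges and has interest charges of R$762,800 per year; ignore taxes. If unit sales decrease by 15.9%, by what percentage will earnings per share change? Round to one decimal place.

-28.9%

Contribution at this volume is 87,560 × R$138.82 = R$12,155,079.20.
Operating income = contribution − fixed costs = R$12,155,079.20 − R$4,714,100 = R$7,440,979.20.
Interest = R$762,800.00, so EBIT − I = R$6,678,179.20.
DCL = total CM / (EBIT − I) = R$12,155,079.20 / R$6,678,179.20 = 1.8201.
EPS therefore changes by 1.8201 × (-15.9%) = -28.9%.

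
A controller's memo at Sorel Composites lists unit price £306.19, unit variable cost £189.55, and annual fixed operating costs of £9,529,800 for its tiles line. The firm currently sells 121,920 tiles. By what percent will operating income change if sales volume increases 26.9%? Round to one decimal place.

+81.5%

Total contribution margin = 121,920 × £116.64 = £14,220,748.80.
Subtracting fixed costs: EBIT = £14,220,748.80 − £9,529,800 = £4,690,948.80.
Degree of operating leverage = £14,220,748.80 / £4,690,948.80 = 3.0315.
%ΔEBIT = DOL × %ΔSales = 3.0315 × +26.9% = +81.5%.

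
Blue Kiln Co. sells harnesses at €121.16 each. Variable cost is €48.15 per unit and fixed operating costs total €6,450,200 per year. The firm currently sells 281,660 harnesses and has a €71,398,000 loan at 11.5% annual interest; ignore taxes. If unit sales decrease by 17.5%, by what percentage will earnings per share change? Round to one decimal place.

-61.0%

Contribution at this volume is 281,660 × €73.01 = €20,563,996.60.
EBIT = €20,563,996.60 − €6,450,200 = €14,113,796.60.
Interest = €8,210,770.00, so EBIT − I = €5,903,026.60.
Degree of combined leverage = contribution ÷ (EBIT − I) = €20,563,996.60 ÷ €5,903,026.60 = 3.4836.
EPS therefore changes by 3.4836 × (-17.5%) = -61.0%.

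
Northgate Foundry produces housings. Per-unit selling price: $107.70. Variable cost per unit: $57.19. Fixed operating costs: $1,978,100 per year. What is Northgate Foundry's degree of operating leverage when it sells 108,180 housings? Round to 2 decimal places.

1.57

At 108,180 units, contribution = 108,180 × $50.51 = $5,464,171.80.
Subtracting fixed costs: EBIT = $5,464,171.80 − $1,978,100 = $3,486,071.80.
Degree of operating leverage = $5,464,171.80 / $3,486,071.80 = 1.5674.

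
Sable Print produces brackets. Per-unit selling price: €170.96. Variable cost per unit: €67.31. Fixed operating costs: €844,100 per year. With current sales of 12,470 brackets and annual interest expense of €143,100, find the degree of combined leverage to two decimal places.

4.23

At 12,470 units, contribution = 12,470 × €103.65 = €1,292,515.50.
Operating income = contribution − fixed costs = €1,292,515.50 − €844,100 = €448,415.50. Interest = €143,100.00.
DOL = €1,292,515.50 ÷ €448,415.50 = 2.8824; DFL = €448,415.50 ÷ €305,315.50 = 1.4687.
DCL = DOL × DFL = 2.8824 × 1.4687 = 4.2334.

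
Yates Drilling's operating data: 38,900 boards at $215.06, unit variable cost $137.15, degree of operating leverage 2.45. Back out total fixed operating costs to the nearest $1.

Contribution at this volume is 38,900 × $77.91 = $3,030,699.00.
DOL = contribution / EBIT, so EBIT = $3,030,699.00 / 2.45 = $1,237,020.00.
Fixed costs = CM − EBIT = $3,030,699.00 − $1,237,020.00 = $1,793,679.

$1,793,679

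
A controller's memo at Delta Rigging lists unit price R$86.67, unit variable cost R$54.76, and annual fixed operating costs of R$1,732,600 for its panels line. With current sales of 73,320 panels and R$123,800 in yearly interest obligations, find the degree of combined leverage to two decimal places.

Total contribution margin = 73,320 × R$31.91 = R$2,339,641.20.
EBIT = R$2,339,641.20 − R$1,732,600 = R$607,041.20. Interest = R$123,800.00.
DOL = R$2,339,641.20 ÷ R$607,041.20 = 3.8542; DFL = R$607,041.20 ÷ R$483,241.20 = 1.2562.
Combined leverage = 3.8542 × 1.2562 = 4.8416.

4.84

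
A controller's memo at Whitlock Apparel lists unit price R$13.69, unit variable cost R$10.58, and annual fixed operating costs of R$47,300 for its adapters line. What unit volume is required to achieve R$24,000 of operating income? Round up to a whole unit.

Contribution margin per unit = R$13.69 − R$10.58 = R$3.11.
Need Q such that Q × R$3.11 − R$47,300 = R$24,000, i.e. Q = R$71,300 / R$3.11 = 22,926.05 → 22,927.

22,927 adapters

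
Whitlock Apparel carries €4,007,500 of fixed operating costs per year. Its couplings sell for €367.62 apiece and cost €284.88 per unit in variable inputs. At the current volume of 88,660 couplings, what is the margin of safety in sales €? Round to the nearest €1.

€14,787,567

Contribution margin per unit = €367.62 − €284.88 = €82.74. Break-even units = €4,007,500 ÷ €82.74 = 48,434.86; break-even revenue = 48,434.86 × €367.62 = €17,805,621.83.
Current sales = 88,660 × €367.62 = €32,593,189.20.
Margin of safety = €32,593,189.20 − €17,805,621.83 = €14,787,567.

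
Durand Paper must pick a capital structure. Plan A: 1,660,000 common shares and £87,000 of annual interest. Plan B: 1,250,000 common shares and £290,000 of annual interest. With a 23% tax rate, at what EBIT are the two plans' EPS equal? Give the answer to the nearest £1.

£908,902

Set EPS_A = EPS_B: (EBIT − £87,000)(1 − 0.23) ÷ 1,660,000 = (EBIT − £290,000)(1 − 0.23) ÷ 1,250,000.
Cancelling (1 − t) and cross-multiplying: 1,250,000·(EBIT − 87,000) = 1,660,000·(EBIT − 290,000).
EBIT × (1,660,000 − 1,250,000) = 290,000 × 1,660,000 − 87,000 × 1,250,000 = 372,650,000,000, so EBIT = 372,650,000,000 ÷ 410,000 = 908,902.44.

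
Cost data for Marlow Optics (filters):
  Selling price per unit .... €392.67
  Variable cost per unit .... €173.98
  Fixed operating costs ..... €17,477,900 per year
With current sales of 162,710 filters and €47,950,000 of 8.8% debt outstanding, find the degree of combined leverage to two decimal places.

At 162,710 units, contribution = 162,710 × €218.69 = €35,583,049.90.
Subtracting fixed costs: EBIT = €35,583,049.90 − €17,477,900 = €18,105,149.90. Interest = €4,219,600.00.
DOL = €35,583,049.90 ÷ €18,105,149.90 = 1.9654; DFL = €18,105,149.90 ÷ €13,885,549.90 = 1.3039.
DCL = DOL × DFL = 1.9654 × 1.3039 = 2.5627.

2.56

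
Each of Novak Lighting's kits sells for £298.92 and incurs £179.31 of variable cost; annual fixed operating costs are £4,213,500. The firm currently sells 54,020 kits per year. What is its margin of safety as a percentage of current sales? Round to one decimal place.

34.8%

Unit CM = price − variable cost = £298.92 − £179.31 = £119.61. Break-even units = £4,213,500 ÷ £119.61 = 35,226.99; break-even revenue = 35,226.99 × £298.92 = £10,530,051.17.
Current sales = 54,020 × £298.92 = £16,147,658.40.
Margin of safety = (£16,147,658.40 − £10,530,051.17) ÷ £16,147,658.40 = 34.8%.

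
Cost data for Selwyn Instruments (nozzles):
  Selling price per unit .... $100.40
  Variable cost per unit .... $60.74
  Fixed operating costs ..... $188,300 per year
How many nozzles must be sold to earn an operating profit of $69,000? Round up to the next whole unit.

6,488 nozzles

Each unit contributes $100.40 − $60.74 = $39.66.
Units = (FC + target) / CM = ($188,300 + $69,000) / $39.66 = 6,487.64, so 6,488 nozzles.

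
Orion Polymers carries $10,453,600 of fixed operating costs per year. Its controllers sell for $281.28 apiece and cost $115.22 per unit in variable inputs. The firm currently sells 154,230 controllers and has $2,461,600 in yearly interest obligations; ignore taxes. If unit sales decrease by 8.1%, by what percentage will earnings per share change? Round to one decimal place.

At 154,230 units, contribution = 154,230 × $166.06 = $25,611,433.80.
Operating income = contribution − fixed costs = $25,611,433.80 − $10,453,600 = $15,157,833.80.
After interest of $2,461,600.00, pre-tax earnings = $12,696,233.80.
Degree of combined leverage = contribution ÷ (EBIT − I) = $25,611,433.80 ÷ $12,696,233.80 = 2.0172.
EPS therefore changes by 2.0172 × (-8.1%) = -16.3%.

-16.3%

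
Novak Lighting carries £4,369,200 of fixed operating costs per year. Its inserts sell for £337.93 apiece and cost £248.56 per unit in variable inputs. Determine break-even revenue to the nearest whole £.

£16,521,022

CM per unit = £337.93 − £248.56 = £89.37; CM ratio = £89.37 / £337.93 = 0.2645.
Break-even revenue = fixed costs × price ÷ CM = £4,369,200 × £337.93 ÷ £89.37 = £16,521,022.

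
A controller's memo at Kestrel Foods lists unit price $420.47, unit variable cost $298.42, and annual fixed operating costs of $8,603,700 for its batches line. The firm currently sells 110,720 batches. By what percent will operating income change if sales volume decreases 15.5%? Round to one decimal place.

-42.7%

Contribution at this volume is 110,720 × $122.05 = $13,513,376.00.
EBIT = $13,513,376.00 − $8,603,700 = $4,909,676.00.
So DOL = total CM / EBIT = $13,513,376.00 / $4,909,676.00 = 2.7524.
So EBIT moves 2.7524 × (-15.5%) = -42.7%.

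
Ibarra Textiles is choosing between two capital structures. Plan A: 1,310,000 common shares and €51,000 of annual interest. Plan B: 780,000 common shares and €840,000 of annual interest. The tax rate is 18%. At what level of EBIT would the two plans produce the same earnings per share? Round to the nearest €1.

€2,001,170

Set EPS_A = EPS_B: (EBIT − €51,000)(1 − 0.18) ÷ 1,310,000 = (EBIT − €840,000)(1 − 0.18) ÷ 780,000.
The (1 − t) factor cancels: (EBIT − 51,000) × 780,000 = (EBIT − 840,000) × 1,310,000.
EBIT × (1,310,000 − 780,000) = 840,000 × 1,310,000 − 51,000 × 780,000 = 1,060,620,000,000, so EBIT = 1,060,620,000,000 ÷ 530,000 = 2,001,169.81.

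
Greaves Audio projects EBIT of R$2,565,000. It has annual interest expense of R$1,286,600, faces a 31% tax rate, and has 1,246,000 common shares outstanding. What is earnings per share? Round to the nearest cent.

Interest = R$1,286,600.00, so EBT = R$2,565,000 − R$1,286,600.00 = R$1,278,400.00.
After tax at 31%: net income = R$1,278,400.00 × 0.69 = R$882,096.00.
Per share: R$882,096.00 / 1,246,000 shares = R$0.71.

R$0.71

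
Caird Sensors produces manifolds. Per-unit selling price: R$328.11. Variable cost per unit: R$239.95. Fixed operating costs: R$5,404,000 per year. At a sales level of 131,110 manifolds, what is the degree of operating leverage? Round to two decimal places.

Contribution at this volume is 131,110 × R$88.16 = R$11,558,657.60.
Subtracting fixed costs: EBIT = R$11,558,657.60 − R$5,404,000 = R$6,154,657.60.
DOL = contribution ÷ EBIT = R$11,558,657.60 ÷ R$6,154,657.60 = 1.8780.

1.88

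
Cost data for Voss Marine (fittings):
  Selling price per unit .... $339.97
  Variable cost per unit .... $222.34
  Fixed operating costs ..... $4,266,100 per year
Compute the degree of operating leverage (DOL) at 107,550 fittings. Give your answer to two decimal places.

Contribution at this volume is 107,550 × $117.63 = $12,651,106.50.
Subtracting fixed costs: EBIT = $12,651,106.50 − $4,266,100 = $8,385,006.50.
So DOL = total CM / EBIT = $12,651,106.50 / $8,385,006.50 = 1.5088.

1.51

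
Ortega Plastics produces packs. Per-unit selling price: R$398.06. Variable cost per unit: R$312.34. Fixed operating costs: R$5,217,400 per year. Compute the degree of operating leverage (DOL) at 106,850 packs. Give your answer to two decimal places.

2.32

Contribution at this volume is 106,850 × R$85.72 = R$9,159,182.00.
Subtracting fixed costs: EBIT = R$9,159,182.00 − R$5,217,400 = R$3,941,782.00.
DOL = contribution ÷ EBIT = R$9,159,182.00 ÷ R$3,941,782.00 = 2.3236.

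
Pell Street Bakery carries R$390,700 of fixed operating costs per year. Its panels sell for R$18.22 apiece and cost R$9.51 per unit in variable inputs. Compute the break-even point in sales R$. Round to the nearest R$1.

Contribution margin per unit = R$18.22 − R$9.51 = R$8.71, a CM ratio of R$8.71 ÷ R$18.22 = 0.4780.
Break-even sales = FC ÷ CM ratio = R$390,700 × R$18.22 / R$8.71 = R$817,285.

R$817,285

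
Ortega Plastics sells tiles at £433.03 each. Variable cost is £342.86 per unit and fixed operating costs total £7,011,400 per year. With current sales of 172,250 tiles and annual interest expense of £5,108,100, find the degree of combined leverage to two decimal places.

4.55

At 172,250 units, contribution = 172,250 × £90.17 = £15,531,782.50.
Subtracting fixed costs: EBIT = £15,531,782.50 − £7,011,400 = £8,520,382.50. Interest = £5,108,100.00, so EBIT − I = £3,412,282.50.
DCL = contribution ÷ (EBIT − I) = £15,531,782.50 ÷ £3,412,282.50 = 4.5517.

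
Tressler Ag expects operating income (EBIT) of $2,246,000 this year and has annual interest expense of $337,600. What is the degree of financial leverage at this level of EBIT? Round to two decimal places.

Interest = $337,600.00.
DFL = EBIT ÷ (EBIT − I) = $2,246,000 ÷ ($2,246,000 − $337,600.00) = $2,246,000 ÷ $1,908,400.00 = 1.1769.

1.18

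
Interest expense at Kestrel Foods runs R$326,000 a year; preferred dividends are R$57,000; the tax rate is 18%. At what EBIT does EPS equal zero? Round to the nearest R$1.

R$395,512

Preferred dividends are paid after tax, so their pre-tax equivalent is R$57,000 ÷ (1 − 0.18) = R$69,512.20.
Financial break-even EBIT = interest + D_p ÷ (1 − t) = R$326,000 + R$69,512.20 = R$395,512.20.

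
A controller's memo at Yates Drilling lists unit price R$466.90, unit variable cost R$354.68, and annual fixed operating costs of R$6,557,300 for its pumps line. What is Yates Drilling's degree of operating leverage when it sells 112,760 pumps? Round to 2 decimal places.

Contribution at this volume is 112,760 × R$112.22 = R$12,653,927.20.
Subtracting fixed costs: EBIT = R$12,653,927.20 − R$6,557,300 = R$6,096,627.20.
DOL = contribution ÷ EBIT = R$12,653,927.20 ÷ R$6,096,627.20 = 2.0756.

2.08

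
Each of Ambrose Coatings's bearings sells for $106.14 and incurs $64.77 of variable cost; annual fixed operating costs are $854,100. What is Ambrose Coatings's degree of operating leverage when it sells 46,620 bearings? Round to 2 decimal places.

At 46,620 units, contribution = 46,620 × $41.37 = $1,928,669.40.
EBIT = $1,928,669.40 − $854,100 = $1,074,569.40.
So DOL = total CM / EBIT = $1,928,669.40 / $1,074,569.40 = 1.7948.

1.79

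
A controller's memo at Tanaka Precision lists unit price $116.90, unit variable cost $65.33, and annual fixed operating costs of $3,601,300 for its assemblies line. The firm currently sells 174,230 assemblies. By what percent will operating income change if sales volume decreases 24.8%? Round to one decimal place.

At 174,230 units, contribution = 174,230 × $51.57 = $8,985,041.10.
EBIT = $8,985,041.10 − $3,601,300 = $5,383,741.10.
DOL = contribution ÷ EBIT = $8,985,041.10 ÷ $5,383,741.10 = 1.6689.
So EBIT moves 1.6689 × (-24.8%) = -41.4%.

-41.4%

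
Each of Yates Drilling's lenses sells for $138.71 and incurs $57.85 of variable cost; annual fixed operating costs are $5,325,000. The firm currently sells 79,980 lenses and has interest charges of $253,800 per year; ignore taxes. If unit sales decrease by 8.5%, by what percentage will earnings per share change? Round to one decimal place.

-61.9%

At 79,980 units, contribution = 79,980 × $80.86 = $6,467,182.80.
Subtracting fixed costs: EBIT = $6,467,182.80 − $5,325,000 = $1,142,182.80.
After interest of $253,800.00, pre-tax earnings = $888,382.80.
Degree of combined leverage = contribution ÷ (EBIT − I) = $6,467,182.80 ÷ $888,382.80 = 7.2797.
EPS therefore changes by 7.2797 × (-8.5%) = -61.9%.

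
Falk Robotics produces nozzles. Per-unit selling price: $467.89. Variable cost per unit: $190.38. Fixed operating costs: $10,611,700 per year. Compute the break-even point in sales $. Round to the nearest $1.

CM per unit = $467.89 − $190.38 = $277.51; CM ratio = $277.51 / $467.89 = 0.5931.
Break-even sales = FC ÷ CM ratio = $10,611,700 × $467.89 / $277.51 = $17,891,637.

$17,891,637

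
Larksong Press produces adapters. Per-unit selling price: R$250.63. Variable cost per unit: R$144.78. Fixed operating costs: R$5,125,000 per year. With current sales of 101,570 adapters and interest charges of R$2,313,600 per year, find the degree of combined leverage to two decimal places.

3.25

At 101,570 units, contribution = 101,570 × R$105.85 = R$10,751,184.50.
Subtracting fixed costs: EBIT = R$10,751,184.50 − R$5,125,000 = R$5,626,184.50. Interest = R$2,313,600.00.
DOL = R$10,751,184.50 ÷ R$5,626,184.50 = 1.9109; DFL = R$5,626,184.50 ÷ R$3,312,584.50 = 1.6984.
DCL = DOL × DFL = 1.9109 × 1.6984 = 3.2455.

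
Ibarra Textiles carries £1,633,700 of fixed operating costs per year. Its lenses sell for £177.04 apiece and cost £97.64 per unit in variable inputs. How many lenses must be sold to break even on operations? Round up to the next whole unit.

Each unit contributes £177.04 − £97.64 = £79.40.
Break-even volume = fixed costs ÷ CM per unit = £1,633,700 ÷ £79.40 = 20,575.57, so 20,576 lenses.

20,576 lenses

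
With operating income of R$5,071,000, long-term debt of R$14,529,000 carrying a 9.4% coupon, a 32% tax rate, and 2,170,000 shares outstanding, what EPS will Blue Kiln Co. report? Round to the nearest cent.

R$1.16

Interest = R$1,365,726.00, so EBT = R$5,071,000 − R$1,365,726.00 = R$3,705,274.00.
After tax at 32%: net income = R$3,705,274.00 × 0.68 = R$2,519,586.32.
EPS = R$2,519,586.32 ÷ 2,170,000 = R$1.16.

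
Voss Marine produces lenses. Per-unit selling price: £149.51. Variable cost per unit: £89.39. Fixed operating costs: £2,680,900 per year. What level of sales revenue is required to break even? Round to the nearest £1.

Contribution margin per unit = £149.51 − £89.39 = £60.12, a CM ratio of £60.12 ÷ £149.51 = 0.4021.
Break-even sales = FC ÷ CM ratio = £2,680,900 × £149.51 / £60.12 = £6,667,022.

£6,667,022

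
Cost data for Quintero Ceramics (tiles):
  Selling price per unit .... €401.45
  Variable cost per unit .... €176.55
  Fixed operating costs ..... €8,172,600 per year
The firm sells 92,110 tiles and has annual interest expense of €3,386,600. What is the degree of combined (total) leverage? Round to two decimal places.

Contribution at this volume is 92,110 × €224.90 = €20,715,539.00.
Subtracting fixed costs: EBIT = €20,715,539.00 − €8,172,600 = €12,542,939.00. Interest = €3,386,600.00, so EBIT − I = €9,156,339.00.
DCL = contribution ÷ (EBIT − I) = €20,715,539.00 ÷ €9,156,339.00 = 2.2624.

2.26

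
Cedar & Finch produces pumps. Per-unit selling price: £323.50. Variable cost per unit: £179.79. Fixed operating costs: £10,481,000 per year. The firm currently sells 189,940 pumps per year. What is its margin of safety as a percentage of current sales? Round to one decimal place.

61.6%

Unit CM = price − variable cost = £323.50 − £179.79 = £143.71. Break-even units = £10,481,000 ÷ £143.71 = 72,931.60; break-even revenue = 72,931.60 × £323.50 = £23,593,372.07.
Current sales = 189,940 × £323.50 = £61,445,590.00.
Margin of safety = (£61,445,590.00 − £23,593,372.07) ÷ £61,445,590.00 = 61.6%.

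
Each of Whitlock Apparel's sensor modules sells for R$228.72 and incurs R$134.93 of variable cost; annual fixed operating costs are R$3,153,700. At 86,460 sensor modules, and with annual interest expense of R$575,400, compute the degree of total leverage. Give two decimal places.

Total contribution margin = 86,460 × R$93.79 = R$8,109,083.40.
Subtracting fixed costs: EBIT = R$8,109,083.40 − R$3,153,700 = R$4,955,383.40. Interest = R$575,400.00, so EBIT − I = R$4,379,983.40.
Degree of total leverage = total CM / (EBIT − interest) = R$8,109,083.40 / R$4,379,983.40 = 1.8514.

1.85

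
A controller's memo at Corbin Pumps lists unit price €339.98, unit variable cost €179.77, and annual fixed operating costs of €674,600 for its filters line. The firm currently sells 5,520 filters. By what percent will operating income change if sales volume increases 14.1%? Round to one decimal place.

At 5,520 units, contribution = 5,520 × €160.21 = €884,359.20.
Operating income = contribution − fixed costs = €884,359.20 − €674,600 = €209,759.20.
DOL = contribution ÷ EBIT = €884,359.20 ÷ €209,759.20 = 4.2161.
%ΔEBIT = DOL × %ΔSales = 4.2161 × +14.1% = +59.4%.

+59.4%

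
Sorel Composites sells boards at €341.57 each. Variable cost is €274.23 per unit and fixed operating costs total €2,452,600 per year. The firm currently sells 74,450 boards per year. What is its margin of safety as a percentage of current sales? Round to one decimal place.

51.1%

Each unit contributes €341.57 − €274.23 = €67.34. Break-even units = €2,452,600 ÷ €67.34 = 36,421.15; break-even revenue = 36,421.15 × €341.57 = €12,440,370.98.
Actual sales revenue = 74,450 × €341.57 = €25,429,886.50.
Margin of safety = (€25,429,886.50 − €12,440,370.98) ÷ €25,429,886.50 = 51.1%.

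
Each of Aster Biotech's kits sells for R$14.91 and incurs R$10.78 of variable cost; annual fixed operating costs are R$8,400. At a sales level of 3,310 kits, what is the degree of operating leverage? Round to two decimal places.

At 3,310 units, contribution = 3,310 × R$4.13 = R$13,670.30.
EBIT = R$13,670.30 − R$8,400 = R$5,270.30.
DOL = contribution ÷ EBIT = R$13,670.30 ÷ R$5,270.30 = 2.5938.

2.59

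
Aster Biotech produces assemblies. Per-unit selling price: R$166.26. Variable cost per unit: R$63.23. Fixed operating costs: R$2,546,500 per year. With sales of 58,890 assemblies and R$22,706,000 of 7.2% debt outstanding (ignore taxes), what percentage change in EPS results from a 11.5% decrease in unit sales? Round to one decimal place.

-37.0%

Contribution at this volume is 58,890 × R$103.03 = R$6,067,436.70.
EBIT = R$6,067,436.70 − R$2,546,500 = R$3,520,936.70.
Interest = R$1,634,832.00, so EBIT − I = R$1,886,104.70.
DCL = total CM / (EBIT − I) = R$6,067,436.70 / R$1,886,104.70 = 3.2169.
%ΔEPS = DCL × %ΔSales = 3.2169 × -11.5% = -37.0%.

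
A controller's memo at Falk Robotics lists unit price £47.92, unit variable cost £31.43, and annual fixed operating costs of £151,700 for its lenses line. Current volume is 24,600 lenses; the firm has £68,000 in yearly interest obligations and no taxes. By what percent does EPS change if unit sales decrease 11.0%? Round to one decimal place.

Total contribution margin = 24,600 × £16.49 = £405,654.00.
Operating income = contribution − fixed costs = £405,654.00 − £151,700 = £253,954.00.
After interest of £68,000.00, pre-tax earnings = £185,954.00.
Degree of combined leverage = contribution ÷ (EBIT − I) = £405,654.00 ÷ £185,954.00 = 2.1815.
EPS therefore changes by 2.1815 × (-11.0%) = -24.0%.

-24.0%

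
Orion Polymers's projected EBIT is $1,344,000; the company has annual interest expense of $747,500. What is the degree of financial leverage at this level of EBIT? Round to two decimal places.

2.25

Interest = $747,500.00.
Degree of financial leverage = EBIT / (EBIT − interest) = $1,344,000 / $596,500.00 = 2.2531.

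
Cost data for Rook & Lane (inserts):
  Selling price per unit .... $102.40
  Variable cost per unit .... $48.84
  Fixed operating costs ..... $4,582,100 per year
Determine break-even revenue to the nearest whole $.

$8,760,400

Contribution margin per unit = $102.40 − $48.84 = $53.56, a CM ratio of $53.56 ÷ $102.40 = 0.5230.
Break-even sales = FC ÷ CM ratio = $4,582,100 × $102.40 / $53.56 = $8,760,400.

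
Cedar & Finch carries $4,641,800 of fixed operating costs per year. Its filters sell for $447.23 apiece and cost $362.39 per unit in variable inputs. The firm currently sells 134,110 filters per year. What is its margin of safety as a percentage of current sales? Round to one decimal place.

59.2%

Unit CM = price − variable cost = $447.23 − $362.39 = $84.84. Break-even units = $4,641,800 ÷ $84.84 = 54,712.40; break-even revenue = 54,712.40 × $447.23 = $24,469,026.57.
Actual sales revenue = 134,110 × $447.23 = $59,978,015.30.
Margin of safety = ($59,978,015.30 − $24,469,026.57) ÷ $59,978,015.30 = 59.2%.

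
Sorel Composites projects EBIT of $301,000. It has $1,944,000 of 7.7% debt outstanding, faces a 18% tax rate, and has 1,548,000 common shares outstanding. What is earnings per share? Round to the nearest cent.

Interest = $149,688.00, so EBT = $301,000 − $149,688.00 = $151,312.00.
Net income = $151,312.00 × (1 − 0.18) = $124,075.84.
Per share: $124,075.84 / 1,548,000 shares = $0.08.

$0.08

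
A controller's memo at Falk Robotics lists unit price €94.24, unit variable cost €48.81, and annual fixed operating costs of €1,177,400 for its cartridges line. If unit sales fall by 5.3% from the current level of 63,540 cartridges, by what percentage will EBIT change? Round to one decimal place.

At 63,540 units, contribution = 63,540 × €45.43 = €2,886,622.20.
EBIT = €2,886,622.20 − €1,177,400 = €1,709,222.20.
So DOL = total CM / EBIT = €2,886,622.20 / €1,709,222.20 = 1.6889.
So EBIT moves 1.6889 × (-5.3%) = -9.0%.

-9.0%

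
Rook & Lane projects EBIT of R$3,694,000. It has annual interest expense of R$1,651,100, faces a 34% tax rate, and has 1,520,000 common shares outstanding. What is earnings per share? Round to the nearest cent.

Pre-tax income = R$3,694,000 − R$1,651,100.00 = R$2,042,900.00.
Net income = R$2,042,900.00 × (1 − 0.34) = R$1,348,314.00.
EPS = R$1,348,314.00 ÷ 1,520,000 = R$0.89.

R$0.89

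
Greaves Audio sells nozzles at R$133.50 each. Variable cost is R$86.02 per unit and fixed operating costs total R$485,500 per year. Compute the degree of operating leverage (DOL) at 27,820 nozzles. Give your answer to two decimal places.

1.58

Contribution at this volume is 27,820 × R$47.48 = R$1,320,893.60.
Operating income = contribution − fixed costs = R$1,320,893.60 − R$485,500 = R$835,393.60.
So DOL = total CM / EBIT = R$1,320,893.60 / R$835,393.60 = 1.5812.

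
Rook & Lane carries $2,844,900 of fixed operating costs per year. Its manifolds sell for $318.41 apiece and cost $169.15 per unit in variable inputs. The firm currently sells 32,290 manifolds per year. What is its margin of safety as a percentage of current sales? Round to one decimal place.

41.0%

Each unit contributes $318.41 − $169.15 = $149.26. Break-even units = $2,844,900 ÷ $149.26 = 19,060.03; break-even revenue = 19,060.03 × $318.41 = $6,068,903.99.
Current sales = 32,290 × $318.41 = $10,281,458.90.
Margin of safety = ($10,281,458.90 − $6,068,903.99) ÷ $10,281,458.90 = 41.0%.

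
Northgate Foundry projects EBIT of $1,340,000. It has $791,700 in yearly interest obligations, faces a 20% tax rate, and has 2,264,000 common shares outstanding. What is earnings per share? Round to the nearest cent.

$0.19

Pre-tax income = $1,340,000 − $791,700.00 = $548,300.00.
After tax at 20%: net income = $548,300.00 × 0.80 = $438,640.00.
EPS = $438,640.00 ÷ 2,264,000 = $0.19.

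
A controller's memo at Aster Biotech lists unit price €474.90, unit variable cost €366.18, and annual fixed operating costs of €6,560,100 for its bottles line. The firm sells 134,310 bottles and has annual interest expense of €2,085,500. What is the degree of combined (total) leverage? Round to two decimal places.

Contribution at this volume is 134,310 × €108.72 = €14,602,183.20.
EBIT = €14,602,183.20 − €6,560,100 = €8,042,083.20. Interest = €2,085,500.00, so EBIT − I = €5,956,583.20.
DCL = contribution ÷ (EBIT − I) = €14,602,183.20 ÷ €5,956,583.20 = 2.4514.

2.45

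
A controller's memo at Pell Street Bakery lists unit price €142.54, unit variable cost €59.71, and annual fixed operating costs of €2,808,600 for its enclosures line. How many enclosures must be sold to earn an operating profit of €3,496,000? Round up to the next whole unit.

Each unit contributes €142.54 − €59.71 = €82.83.
Need Q such that Q × €82.83 − €2,808,600 = €3,496,000, i.e. Q = €6,304,600 / €82.83 = 76,114.93 → 76,115.

76,115 enclosures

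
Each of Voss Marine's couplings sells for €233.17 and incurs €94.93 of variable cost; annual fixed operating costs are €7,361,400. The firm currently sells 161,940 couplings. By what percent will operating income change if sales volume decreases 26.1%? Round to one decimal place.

Total contribution margin = 161,940 × €138.24 = €22,386,585.60.
Subtracting fixed costs: EBIT = €22,386,585.60 − €7,361,400 = €15,025,185.60.
So DOL = total CM / EBIT = €22,386,585.60 / €15,025,185.60 = 1.4899.
So EBIT moves 1.4899 × (-26.1%) = -38.9%.

-38.9%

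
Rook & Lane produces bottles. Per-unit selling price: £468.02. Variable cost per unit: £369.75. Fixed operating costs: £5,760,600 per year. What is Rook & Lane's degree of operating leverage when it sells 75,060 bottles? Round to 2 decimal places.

4.57

Contribution at this volume is 75,060 × £98.27 = £7,376,146.20.
Subtracting fixed costs: EBIT = £7,376,146.20 − £5,760,600 = £1,615,546.20.
DOL = contribution ÷ EBIT = £7,376,146.20 ÷ £1,615,546.20 = 4.5657.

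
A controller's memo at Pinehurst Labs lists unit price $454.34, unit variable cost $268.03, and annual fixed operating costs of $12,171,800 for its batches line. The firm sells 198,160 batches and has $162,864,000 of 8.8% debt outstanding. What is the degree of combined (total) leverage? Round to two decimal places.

Total contribution margin = 198,160 × $186.31 = $36,919,189.60.
Subtracting fixed costs: EBIT = $36,919,189.60 − $12,171,800 = $24,747,389.60. Interest = $14,332,032.00.
DOL = $36,919,189.60 ÷ $24,747,389.60 = 1.4918; DFL = $24,747,389.60 ÷ $10,415,357.60 = 2.3760.
Combined leverage = 1.4918 × 2.3760 = 3.5445.

3.54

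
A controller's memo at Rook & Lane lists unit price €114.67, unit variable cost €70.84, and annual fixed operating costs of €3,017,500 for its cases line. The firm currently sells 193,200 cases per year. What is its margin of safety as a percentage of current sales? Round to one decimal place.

Unit CM = price − variable cost = €114.67 − €70.84 = €43.83. Break-even units = €3,017,500 ÷ €43.83 = 68,845.54; break-even revenue = 68,845.54 × €114.67 = €7,894,518.02.
Actual sales revenue = 193,200 × €114.67 = €22,154,244.00.
Margin of safety = (€22,154,244.00 − €7,894,518.02) ÷ €22,154,244.00 = 64.4%.

64.4%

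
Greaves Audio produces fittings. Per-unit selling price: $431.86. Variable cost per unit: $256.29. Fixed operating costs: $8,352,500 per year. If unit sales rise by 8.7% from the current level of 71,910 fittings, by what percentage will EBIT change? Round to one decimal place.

+25.7%

Total contribution margin = 71,910 × $175.57 = $12,625,238.70.
EBIT = $12,625,238.70 − $8,352,500 = $4,272,738.70.
So DOL = total CM / EBIT = $12,625,238.70 / $4,272,738.70 = 2.9548.
So EBIT moves 2.9548 × (+8.7%) = +25.7%.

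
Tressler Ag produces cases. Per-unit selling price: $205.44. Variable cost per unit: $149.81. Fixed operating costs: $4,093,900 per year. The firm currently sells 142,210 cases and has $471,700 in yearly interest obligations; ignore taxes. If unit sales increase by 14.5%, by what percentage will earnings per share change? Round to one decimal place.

+34.3%

At 142,210 units, contribution = 142,210 × $55.63 = $7,911,142.30.
Operating income = contribution − fixed costs = $7,911,142.30 − $4,093,900 = $3,817,242.30.
After interest of $471,700.00, pre-tax earnings = $3,345,542.30.
Degree of combined leverage = contribution ÷ (EBIT − I) = $7,911,142.30 ÷ $3,345,542.30 = 2.3647.
%ΔEPS = DCL × %ΔSales = 2.3647 × +14.5% = +34.3%.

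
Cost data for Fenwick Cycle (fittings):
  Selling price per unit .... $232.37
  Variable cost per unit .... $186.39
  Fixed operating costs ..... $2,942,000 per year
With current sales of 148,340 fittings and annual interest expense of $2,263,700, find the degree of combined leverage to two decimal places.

4.22

Total contribution margin = 148,340 × $45.98 = $6,820,673.20.
Subtracting fixed costs: EBIT = $6,820,673.20 − $2,942,000 = $3,878,673.20. Interest = $2,263,700.00, so EBIT − I = $1,614,973.20.
Degree of total leverage = total CM / (EBIT − interest) = $6,820,673.20 / $1,614,973.20 = 4.2234.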